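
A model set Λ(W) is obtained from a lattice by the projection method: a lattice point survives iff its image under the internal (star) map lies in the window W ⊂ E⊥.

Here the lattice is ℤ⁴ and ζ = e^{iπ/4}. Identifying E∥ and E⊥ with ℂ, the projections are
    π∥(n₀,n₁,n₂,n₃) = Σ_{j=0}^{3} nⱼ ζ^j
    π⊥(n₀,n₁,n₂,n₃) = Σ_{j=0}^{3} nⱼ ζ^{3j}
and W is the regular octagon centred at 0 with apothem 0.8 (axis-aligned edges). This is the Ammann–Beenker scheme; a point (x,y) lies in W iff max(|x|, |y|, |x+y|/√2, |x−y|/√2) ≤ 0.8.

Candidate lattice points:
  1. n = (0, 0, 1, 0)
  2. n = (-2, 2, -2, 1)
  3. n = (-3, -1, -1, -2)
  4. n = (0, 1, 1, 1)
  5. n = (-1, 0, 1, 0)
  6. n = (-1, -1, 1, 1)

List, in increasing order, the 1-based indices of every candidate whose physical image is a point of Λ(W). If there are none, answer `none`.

4

π⊥(n) = n₀ + n₁ζ³ + n₂ζ⁶ + n₃ζ⁹ where ζ = e^{iπ/4}.
candidate 1: n = (0, 0, 1, 0) → π⊥ ≈ (+0.000000, -1.000000); max(|x|,|y|,|x±y|/√2) = 1.000000 > 0.8 ⇒ ∉ W
candidate 2: n = (-2, 2, -2, 1) → π⊥ ≈ (-2.707107, +4.121320); max(|x|,|y|,|x±y|/√2) = 4.828427 > 0.8 ⇒ ∉ W
candidate 3: n = (-3, -1, -1, -2) → π⊥ ≈ (-3.707107, -1.121320); max(|x|,|y|,|x±y|/√2) = 3.707107 > 0.8 ⇒ ∉ W
candidate 4: n = (0, 1, 1, 1) → π⊥ ≈ (+0.000000, +0.414214); max(|x|,|y|,|x±y|/√2) = 0.414214 ≤ 0.8 ⇒ ∈ W
candidate 5: n = (-1, 0, 1, 0) → π⊥ ≈ (-1.000000, -1.000000); max(|x|,|y|,|x±y|/√2) = 1.414214 > 0.8 ⇒ ∉ W
candidate 6: n = (-1, -1, 1, 1) → π⊥ ≈ (+0.414214, -1.000000); max(|x|,|y|,|x±y|/√2) = 1.000000 > 0.8 ⇒ ∉ W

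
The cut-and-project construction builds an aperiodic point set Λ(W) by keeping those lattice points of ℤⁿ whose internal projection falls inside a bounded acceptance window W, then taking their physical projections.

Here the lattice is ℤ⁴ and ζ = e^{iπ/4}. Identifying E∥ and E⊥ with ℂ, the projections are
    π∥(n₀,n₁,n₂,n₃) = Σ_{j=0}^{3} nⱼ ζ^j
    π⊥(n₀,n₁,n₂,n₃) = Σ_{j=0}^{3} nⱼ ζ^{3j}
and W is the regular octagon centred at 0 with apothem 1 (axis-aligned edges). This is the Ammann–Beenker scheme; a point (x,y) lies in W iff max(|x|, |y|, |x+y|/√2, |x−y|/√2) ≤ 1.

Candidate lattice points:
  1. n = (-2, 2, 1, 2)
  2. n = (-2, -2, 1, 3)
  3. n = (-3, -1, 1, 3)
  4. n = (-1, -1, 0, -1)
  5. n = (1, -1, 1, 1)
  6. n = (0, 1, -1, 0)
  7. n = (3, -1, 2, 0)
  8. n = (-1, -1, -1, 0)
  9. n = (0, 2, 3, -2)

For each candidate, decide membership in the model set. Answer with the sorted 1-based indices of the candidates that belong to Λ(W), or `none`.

Internal map: ζ^{3j} for j=0..3 gives (1,0), (−√2/2,√2/2), (0,−1), (√2/2,√2/2).
#1 (-2, 2, 1, 2): internal (-2.00000, 1.82843); octagon support 2.70711 vs apothem 1 → ∉ W
#2 (-2, -2, 1, 3): internal (1.53553, -0.29289); octagon support 1.53553 vs apothem 1 → ∉ W
#3 (-3, -1, 1, 3): internal (-0.17157, 0.41421); octagon support 0.41421 vs apothem 1 → ∈ W
#4 (-1, -1, 0, -1): internal (-1.00000, -1.41421); octagon support 1.70711 vs apothem 1 → ∉ W
#5 (1, -1, 1, 1): internal (2.41421, -1.00000); octagon support 2.41421 vs apothem 1 → ∉ W
#6 (0, 1, -1, 0): internal (-0.70711, 1.70711); octagon support 1.70711 vs apothem 1 → ∉ W
#7 (3, -1, 2, 0): internal (3.70711, -2.70711); octagon support 4.53553 vs apothem 1 → ∉ W
#8 (-1, -1, -1, 0): internal (-0.29289, 0.29289); octagon support 0.41421 vs apothem 1 → ∈ W
#9 (0, 2, 3, -2): internal (-2.82843, -3.00000); octagon support 4.12132 vs apothem 1 → ∉ W

3, 8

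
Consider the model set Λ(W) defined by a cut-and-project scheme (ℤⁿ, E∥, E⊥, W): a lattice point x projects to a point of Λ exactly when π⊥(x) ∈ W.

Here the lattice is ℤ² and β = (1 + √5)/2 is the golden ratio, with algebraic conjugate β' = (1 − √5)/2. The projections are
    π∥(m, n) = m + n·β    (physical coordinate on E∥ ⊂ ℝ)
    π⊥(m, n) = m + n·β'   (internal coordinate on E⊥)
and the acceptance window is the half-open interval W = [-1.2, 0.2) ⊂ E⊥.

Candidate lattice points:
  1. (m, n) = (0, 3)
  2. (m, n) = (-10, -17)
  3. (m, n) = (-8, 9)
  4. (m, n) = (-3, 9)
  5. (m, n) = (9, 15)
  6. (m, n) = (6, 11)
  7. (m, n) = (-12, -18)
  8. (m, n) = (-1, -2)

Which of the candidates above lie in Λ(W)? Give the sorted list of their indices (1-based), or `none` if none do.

5, 6, 7

Compute β' = (1−√5)/2 = -0.618034, so π⊥(m,n) = m -0.618034·n.
[1] lift (0,3): star map gives -1.854102; window check -1.2 ≤ -1.854102 < 0.2 is false → out
[2] lift (-10,-17): star map gives 0.506578; window check -1.2 ≤ 0.506578 < 0.2 is false → out
[3] lift (-8,9): star map gives -13.562306; window check -1.2 ≤ -13.562306 < 0.2 is false → out
[4] lift (-3,9): star map gives -8.562306; window check -1.2 ≤ -8.562306 < 0.2 is false → out
[5] lift (9,15): star map gives -0.270510; window check -1.2 ≤ -0.270510 < 0.2 is true → IN Λ
[6] lift (6,11): star map gives -0.798374; window check -1.2 ≤ -0.798374 < 0.2 is true → IN Λ
[7] lift (-12,-18): star map gives -0.875388; window check -1.2 ≤ -0.875388 < 0.2 is true → IN Λ
[8] lift (-1,-2): star map gives 0.236068; window check -1.2 ≤ 0.236068 < 0.2 is false → out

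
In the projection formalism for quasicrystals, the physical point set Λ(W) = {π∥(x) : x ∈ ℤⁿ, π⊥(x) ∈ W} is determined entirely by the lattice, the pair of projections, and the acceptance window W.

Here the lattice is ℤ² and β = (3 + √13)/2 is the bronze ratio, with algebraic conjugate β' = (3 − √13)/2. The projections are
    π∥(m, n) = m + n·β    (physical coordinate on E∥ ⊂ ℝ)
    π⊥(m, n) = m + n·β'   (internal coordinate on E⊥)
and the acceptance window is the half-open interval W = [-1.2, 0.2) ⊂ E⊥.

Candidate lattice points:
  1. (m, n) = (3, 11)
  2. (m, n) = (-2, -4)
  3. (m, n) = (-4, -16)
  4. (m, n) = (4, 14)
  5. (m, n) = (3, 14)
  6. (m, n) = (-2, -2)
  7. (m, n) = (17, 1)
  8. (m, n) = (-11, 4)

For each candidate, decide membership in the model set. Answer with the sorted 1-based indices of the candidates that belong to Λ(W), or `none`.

1, 2, 4

Numerically β ≈ 3.3028 and β' = −1/β ≈ -0.3028.
[1] lift (3,11): star map gives -0.3305; window check -1.2 ≤ -0.3305 < 0.2 is true → IN Λ
[2] lift (-2,-4): star map gives -0.7889; window check -1.2 ≤ -0.7889 < 0.2 is true → IN Λ
[3] lift (-4,-16): star map gives 0.8444; window check -1.2 ≤ 0.8444 < 0.2 is false → out
[4] lift (4,14): star map gives -0.2389; window check -1.2 ≤ -0.2389 < 0.2 is true → IN Λ
[5] lift (3,14): star map gives -1.2389; window check -1.2 ≤ -1.2389 < 0.2 is false → out
[6] lift (-2,-2): star map gives -1.3944; window check -1.2 ≤ -1.3944 < 0.2 is false → out
[7] lift (17,1): star map gives 16.6972; window check -1.2 ≤ 16.6972 < 0.2 is false → out
[8] lift (-11,4): star map gives -12.2111; window check -1.2 ≤ -12.2111 < 0.2 is false → out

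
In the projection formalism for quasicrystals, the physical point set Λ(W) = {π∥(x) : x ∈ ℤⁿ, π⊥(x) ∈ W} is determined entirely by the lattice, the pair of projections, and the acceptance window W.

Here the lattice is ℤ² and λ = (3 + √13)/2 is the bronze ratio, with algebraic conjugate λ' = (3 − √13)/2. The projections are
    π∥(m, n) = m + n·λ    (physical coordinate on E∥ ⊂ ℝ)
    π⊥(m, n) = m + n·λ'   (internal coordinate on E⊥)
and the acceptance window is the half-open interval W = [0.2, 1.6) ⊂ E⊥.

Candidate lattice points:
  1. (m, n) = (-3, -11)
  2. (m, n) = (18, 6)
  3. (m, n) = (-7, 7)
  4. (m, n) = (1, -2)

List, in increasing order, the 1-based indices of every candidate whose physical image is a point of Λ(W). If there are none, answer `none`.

λ' = (3−√13)/2 ≈ -0.302776.
#1 (-3,-11): internal coord -3 + (-11)·λ' = +0.330532; +0.330532 ∈ [0.2, 1.6) → IN Λ
#2 (18,6): internal coord 18 + (6)·λ' = +16.183346; +16.183346 ∉ [0.2, 1.6) → out
#3 (-7,7): internal coord -7 + (7)·λ' = -9.119429; -9.119429 ∉ [0.2, 1.6) → out
#4 (1,-2): internal coord 1 + (-2)·λ' = +1.605551; +1.605551 ∉ [0.2, 1.6) → out

1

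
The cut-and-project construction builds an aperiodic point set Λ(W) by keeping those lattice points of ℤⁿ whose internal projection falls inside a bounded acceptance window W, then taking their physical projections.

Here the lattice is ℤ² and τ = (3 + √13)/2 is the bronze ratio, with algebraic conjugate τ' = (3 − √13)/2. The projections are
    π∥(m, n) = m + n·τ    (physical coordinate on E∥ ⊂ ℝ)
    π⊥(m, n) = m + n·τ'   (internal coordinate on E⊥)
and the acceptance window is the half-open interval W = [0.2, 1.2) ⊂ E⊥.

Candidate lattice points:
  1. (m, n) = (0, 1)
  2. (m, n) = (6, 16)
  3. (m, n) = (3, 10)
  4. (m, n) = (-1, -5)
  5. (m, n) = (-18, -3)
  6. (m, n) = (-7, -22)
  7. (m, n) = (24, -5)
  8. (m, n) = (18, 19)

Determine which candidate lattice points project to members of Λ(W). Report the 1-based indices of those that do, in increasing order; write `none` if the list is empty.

2, 4

Numerically τ ≈ 3.302776 and τ' = −1/τ ≈ -0.302776.
#1 (0,1): internal coord 0 + (1)·τ' = -0.302776; -0.302776 ∉ [0.2, 1.2) → out
#2 (6,16): internal coord 6 + (16)·τ' = +1.155590; +1.155590 ∈ [0.2, 1.2) → IN Λ
#3 (3,10): internal coord 3 + (10)·τ' = -0.027756; -0.027756 ∉ [0.2, 1.2) → out
#4 (-1,-5): internal coord -1 + (-5)·τ' = +0.513878; +0.513878 ∈ [0.2, 1.2) → IN Λ
#5 (-18,-3): internal coord -18 + (-3)·τ' = -17.091673; -17.091673 ∉ [0.2, 1.2) → out
#6 (-7,-22): internal coord -7 + (-22)·τ' = -0.338936; -0.338936 ∉ [0.2, 1.2) → out
#7 (24,-5): internal coord 24 + (-5)·τ' = +25.513878; +25.513878 ∉ [0.2, 1.2) → out
#8 (18,19): internal coord 18 + (19)·τ' = +12.247263; +12.247263 ∉ [0.2, 1.2) → out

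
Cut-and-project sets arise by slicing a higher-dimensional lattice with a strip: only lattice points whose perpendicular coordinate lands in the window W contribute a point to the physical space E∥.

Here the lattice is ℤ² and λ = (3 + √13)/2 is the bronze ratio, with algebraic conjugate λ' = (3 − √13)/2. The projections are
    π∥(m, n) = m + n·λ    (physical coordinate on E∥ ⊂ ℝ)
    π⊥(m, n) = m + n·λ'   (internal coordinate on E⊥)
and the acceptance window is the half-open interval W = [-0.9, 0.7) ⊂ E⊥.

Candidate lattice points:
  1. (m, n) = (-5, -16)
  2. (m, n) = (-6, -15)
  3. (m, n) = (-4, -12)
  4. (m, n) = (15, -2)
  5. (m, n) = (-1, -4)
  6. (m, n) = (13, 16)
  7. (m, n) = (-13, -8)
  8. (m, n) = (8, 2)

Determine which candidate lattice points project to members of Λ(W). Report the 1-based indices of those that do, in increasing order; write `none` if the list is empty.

1, 3, 5

λ' = (3−√13)/2 ≈ -0.3028.
[1] lift (-5,-16): star map gives -0.1556; window check -0.9 ≤ -0.1556 < 0.7 is true → IN Λ
[2] lift (-6,-15): star map gives -1.4584; window check -0.9 ≤ -1.4584 < 0.7 is false → out
[3] lift (-4,-12): star map gives -0.3667; window check -0.9 ≤ -0.3667 < 0.7 is true → IN Λ
[4] lift (15,-2): star map gives 15.6056; window check -0.9 ≤ 15.6056 < 0.7 is false → out
[5] lift (-1,-4): star map gives 0.2111; window check -0.9 ≤ 0.2111 < 0.7 is true → IN Λ
[6] lift (13,16): star map gives 8.1556; window check -0.9 ≤ 8.1556 < 0.7 is false → out
[7] lift (-13,-8): star map gives -10.5778; window check -0.9 ≤ -10.5778 < 0.7 is false → out
[8] lift (8,2): star map gives 7.3944; window check -0.9 ≤ 7.3944 < 0.7 is false → out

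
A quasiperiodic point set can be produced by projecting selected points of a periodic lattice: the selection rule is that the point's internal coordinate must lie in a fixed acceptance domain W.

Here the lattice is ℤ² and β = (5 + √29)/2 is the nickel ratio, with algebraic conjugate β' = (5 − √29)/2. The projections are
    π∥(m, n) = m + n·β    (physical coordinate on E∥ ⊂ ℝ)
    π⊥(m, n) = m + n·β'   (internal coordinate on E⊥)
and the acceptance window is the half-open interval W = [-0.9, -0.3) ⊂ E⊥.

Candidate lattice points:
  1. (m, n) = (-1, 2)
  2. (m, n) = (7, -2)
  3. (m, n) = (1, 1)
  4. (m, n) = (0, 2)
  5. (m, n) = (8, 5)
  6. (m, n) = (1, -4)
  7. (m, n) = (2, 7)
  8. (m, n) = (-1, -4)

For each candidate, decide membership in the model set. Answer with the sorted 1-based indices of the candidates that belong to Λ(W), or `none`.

Compute β' = (5−√29)/2 = -0.19258, so π⊥(m,n) = m -0.19258·n.
[1] lift (-1,2): star map gives -1.38516; window check -0.9 ≤ -1.38516 < -0.3 is false → out
[2] lift (7,-2): star map gives 7.38516; window check -0.9 ≤ 7.38516 < -0.3 is false → out
[3] lift (1,1): star map gives 0.80742; window check -0.9 ≤ 0.80742 < -0.3 is false → out
[4] lift (0,2): star map gives -0.38516; window check -0.9 ≤ -0.38516 < -0.3 is true → IN Λ
[5] lift (8,5): star map gives 7.03709; window check -0.9 ≤ 7.03709 < -0.3 is false → out
[6] lift (1,-4): star map gives 1.77033; window check -0.9 ≤ 1.77033 < -0.3 is false → out
[7] lift (2,7): star map gives 0.65192; window check -0.9 ≤ 0.65192 < -0.3 is false → out
[8] lift (-1,-4): star map gives -0.22967; window check -0.9 ≤ -0.22967 < -0.3 is false → out

4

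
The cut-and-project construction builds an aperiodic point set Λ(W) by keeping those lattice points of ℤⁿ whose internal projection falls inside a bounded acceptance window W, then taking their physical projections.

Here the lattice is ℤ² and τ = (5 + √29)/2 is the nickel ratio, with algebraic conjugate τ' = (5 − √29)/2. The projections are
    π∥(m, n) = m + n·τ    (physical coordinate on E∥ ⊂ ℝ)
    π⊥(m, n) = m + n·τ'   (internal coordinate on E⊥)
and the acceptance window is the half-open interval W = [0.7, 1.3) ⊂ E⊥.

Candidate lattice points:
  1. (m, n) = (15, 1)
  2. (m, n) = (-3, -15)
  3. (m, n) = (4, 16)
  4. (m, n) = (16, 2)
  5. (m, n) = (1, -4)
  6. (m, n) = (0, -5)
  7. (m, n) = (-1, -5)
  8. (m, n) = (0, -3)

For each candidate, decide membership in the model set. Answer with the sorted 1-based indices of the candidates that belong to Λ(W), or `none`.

3, 6

Compute τ' = (5−√29)/2 = -0.1926, so π⊥(m,n) = m -0.1926·n.
#1 (15,1): internal coord 15 + (1)·τ' = +14.8074; +14.8074 ∉ [0.7, 1.3) → out
#2 (-3,-15): internal coord -3 + (-15)·τ' = -0.1113; -0.1113 ∉ [0.7, 1.3) → out
#3 (4,16): internal coord 4 + (16)·τ' = +0.9187; +0.9187 ∈ [0.7, 1.3) → IN Λ
#4 (16,2): internal coord 16 + (2)·τ' = +15.6148; +15.6148 ∉ [0.7, 1.3) → out
#5 (1,-4): internal coord 1 + (-4)·τ' = +1.7703; +1.7703 ∉ [0.7, 1.3) → out
#6 (0,-5): internal coord 0 + (-5)·τ' = +0.9629; +0.9629 ∈ [0.7, 1.3) → IN Λ
#7 (-1,-5): internal coord -1 + (-5)·τ' = -0.0371; -0.0371 ∉ [0.7, 1.3) → out
#8 (0,-3): internal coord 0 + (-3)·τ' = +0.5777; +0.5777 ∉ [0.7, 1.3) → out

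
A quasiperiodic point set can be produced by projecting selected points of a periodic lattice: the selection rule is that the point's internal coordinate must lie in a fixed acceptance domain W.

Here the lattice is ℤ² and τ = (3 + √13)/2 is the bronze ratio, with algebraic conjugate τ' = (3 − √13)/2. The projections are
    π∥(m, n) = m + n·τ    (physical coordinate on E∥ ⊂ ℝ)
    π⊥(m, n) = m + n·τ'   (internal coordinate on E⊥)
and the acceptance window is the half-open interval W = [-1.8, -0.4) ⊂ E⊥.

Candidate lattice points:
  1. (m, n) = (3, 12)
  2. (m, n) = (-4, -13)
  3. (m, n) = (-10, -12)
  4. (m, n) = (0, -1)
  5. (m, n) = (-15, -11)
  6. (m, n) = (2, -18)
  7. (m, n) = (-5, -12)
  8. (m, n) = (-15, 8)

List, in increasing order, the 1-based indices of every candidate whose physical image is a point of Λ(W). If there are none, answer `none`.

Numerically τ ≈ 3.3028 and τ' = −1/τ ≈ -0.3028.
#1 (3,12): internal coord 3 + (12)·τ' = -0.6333; -0.6333 ∈ [-1.8, -0.4) → IN Λ
#2 (-4,-13): internal coord -4 + (-13)·τ' = -0.0639; -0.0639 ∉ [-1.8, -0.4) → out
#3 (-10,-12): internal coord -10 + (-12)·τ' = -6.3667; -6.3667 ∉ [-1.8, -0.4) → out
#4 (0,-1): internal coord 0 + (-1)·τ' = +0.3028; +0.3028 ∉ [-1.8, -0.4) → out
#5 (-15,-11): internal coord -15 + (-11)·τ' = -11.6695; -11.6695 ∉ [-1.8, -0.4) → out
#6 (2,-18): internal coord 2 + (-18)·τ' = +7.4500; +7.4500 ∉ [-1.8, -0.4) → out
#7 (-5,-12): internal coord -5 + (-12)·τ' = -1.3667; -1.3667 ∈ [-1.8, -0.4) → IN Λ
#8 (-15,8): internal coord -15 + (8)·τ' = -17.4222; -17.4222 ∉ [-1.8, -0.4) → out

1, 7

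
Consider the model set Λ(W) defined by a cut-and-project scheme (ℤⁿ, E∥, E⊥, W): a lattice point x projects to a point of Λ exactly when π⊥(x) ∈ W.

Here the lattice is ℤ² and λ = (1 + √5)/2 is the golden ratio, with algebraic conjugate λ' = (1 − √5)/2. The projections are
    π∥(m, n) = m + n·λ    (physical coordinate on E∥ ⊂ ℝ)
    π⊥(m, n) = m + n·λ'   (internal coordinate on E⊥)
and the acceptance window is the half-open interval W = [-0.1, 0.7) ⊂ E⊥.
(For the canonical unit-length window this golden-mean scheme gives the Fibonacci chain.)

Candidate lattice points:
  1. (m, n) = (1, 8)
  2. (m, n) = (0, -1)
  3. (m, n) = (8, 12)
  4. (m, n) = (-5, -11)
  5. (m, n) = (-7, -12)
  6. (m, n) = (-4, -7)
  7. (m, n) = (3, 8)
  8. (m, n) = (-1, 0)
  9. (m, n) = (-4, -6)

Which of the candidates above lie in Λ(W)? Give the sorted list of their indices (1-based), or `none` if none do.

2, 3, 5, 6

Numerically λ ≈ 1.6180 and λ' = −1/λ ≈ -0.6180.
#1 (1,8): internal coord 1 + (8)·λ' = -3.9443; -3.9443 ∉ [-0.1, 0.7) → out
#2 (0,-1): internal coord 0 + (-1)·λ' = +0.6180; +0.6180 ∈ [-0.1, 0.7) → IN Λ
#3 (8,12): internal coord 8 + (12)·λ' = +0.5836; +0.5836 ∈ [-0.1, 0.7) → IN Λ
#4 (-5,-11): internal coord -5 + (-11)·λ' = +1.7984; +1.7984 ∉ [-0.1, 0.7) → out
#5 (-7,-12): internal coord -7 + (-12)·λ' = +0.4164; +0.4164 ∈ [-0.1, 0.7) → IN Λ
#6 (-4,-7): internal coord -4 + (-7)·λ' = +0.3262; +0.3262 ∈ [-0.1, 0.7) → IN Λ
#7 (3,8): internal coord 3 + (8)·λ' = -1.9443; -1.9443 ∉ [-0.1, 0.7) → out
#8 (-1,0): internal coord -1 + (0)·λ' = -1.0000; -1.0000 ∉ [-0.1, 0.7) → out
#9 (-4,-6): internal coord -4 + (-6)·λ' = -0.2918; -0.2918 ∉ [-0.1, 0.7) → out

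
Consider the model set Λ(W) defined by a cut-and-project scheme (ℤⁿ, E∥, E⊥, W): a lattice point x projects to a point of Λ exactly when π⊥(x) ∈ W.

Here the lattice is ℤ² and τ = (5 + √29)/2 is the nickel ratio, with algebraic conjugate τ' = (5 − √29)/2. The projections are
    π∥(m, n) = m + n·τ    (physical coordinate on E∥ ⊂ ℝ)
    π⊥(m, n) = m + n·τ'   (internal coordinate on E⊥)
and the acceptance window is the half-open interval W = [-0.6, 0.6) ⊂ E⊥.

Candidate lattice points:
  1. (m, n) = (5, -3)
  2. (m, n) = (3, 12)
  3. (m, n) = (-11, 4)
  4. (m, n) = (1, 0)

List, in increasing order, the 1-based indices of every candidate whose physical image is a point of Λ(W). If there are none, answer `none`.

Compute τ' = (5−√29)/2 = -0.192582, so π⊥(m,n) = m -0.192582·n.
[1] lift (5,-3): star map gives 5.577747; window check -0.6 ≤ 5.577747 < 0.6 is false → out
[2] lift (3,12): star map gives 0.689011; window check -0.6 ≤ 0.689011 < 0.6 is false → out
[3] lift (-11,4): star map gives -11.770330; window check -0.6 ≤ -11.770330 < 0.6 is false → out
[4] lift (1,0): star map gives 1.000000; window check -0.6 ≤ 1.000000 < 0.6 is false → out

none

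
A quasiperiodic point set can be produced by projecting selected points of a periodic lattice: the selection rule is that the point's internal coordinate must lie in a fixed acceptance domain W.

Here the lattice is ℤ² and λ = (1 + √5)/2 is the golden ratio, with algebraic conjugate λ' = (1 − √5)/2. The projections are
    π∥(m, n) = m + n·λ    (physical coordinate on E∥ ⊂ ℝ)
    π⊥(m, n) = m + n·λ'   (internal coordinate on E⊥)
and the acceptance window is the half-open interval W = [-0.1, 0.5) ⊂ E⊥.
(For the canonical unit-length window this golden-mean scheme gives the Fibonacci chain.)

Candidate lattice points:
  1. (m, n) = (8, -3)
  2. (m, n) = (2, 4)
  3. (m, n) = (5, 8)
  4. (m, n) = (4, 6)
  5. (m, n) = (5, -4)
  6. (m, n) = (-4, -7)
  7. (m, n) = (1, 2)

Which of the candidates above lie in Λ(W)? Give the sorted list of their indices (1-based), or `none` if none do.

λ' = (1−√5)/2 ≈ -0.618034.
[1] lift (8,-3): star map gives 9.854102; window check -0.1 ≤ 9.854102 < 0.5 is false → out
[2] lift (2,4): star map gives -0.472136; window check -0.1 ≤ -0.472136 < 0.5 is false → out
[3] lift (5,8): star map gives 0.055728; window check -0.1 ≤ 0.055728 < 0.5 is true → IN Λ
[4] lift (4,6): star map gives 0.291796; window check -0.1 ≤ 0.291796 < 0.5 is true → IN Λ
[5] lift (5,-4): star map gives 7.472136; window check -0.1 ≤ 7.472136 < 0.5 is false → out
[6] lift (-4,-7): star map gives 0.326238; window check -0.1 ≤ 0.326238 < 0.5 is true → IN Λ
[7] lift (1,2): star map gives -0.236068; window check -0.1 ≤ -0.236068 < 0.5 is false → out

3, 4, 6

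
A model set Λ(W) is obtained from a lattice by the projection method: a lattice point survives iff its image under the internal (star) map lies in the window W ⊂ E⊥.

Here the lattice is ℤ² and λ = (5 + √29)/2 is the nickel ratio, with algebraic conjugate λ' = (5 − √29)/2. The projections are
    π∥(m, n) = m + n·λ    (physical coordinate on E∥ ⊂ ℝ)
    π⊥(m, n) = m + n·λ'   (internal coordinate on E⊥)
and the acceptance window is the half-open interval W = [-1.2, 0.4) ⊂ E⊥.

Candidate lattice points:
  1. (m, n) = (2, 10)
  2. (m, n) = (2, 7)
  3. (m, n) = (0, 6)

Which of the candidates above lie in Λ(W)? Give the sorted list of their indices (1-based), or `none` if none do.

λ' = (5−√29)/2 ≈ -0.192582.
#1 (2,10): internal coord 2 + (10)·λ' = +0.074176; +0.074176 ∈ [-1.2, 0.4) → IN Λ
#2 (2,7): internal coord 2 + (7)·λ' = +0.651923; +0.651923 ∉ [-1.2, 0.4) → out
#3 (0,6): internal coord 0 + (6)·λ' = -1.155494; -1.155494 ∈ [-1.2, 0.4) → IN Λ

1, 3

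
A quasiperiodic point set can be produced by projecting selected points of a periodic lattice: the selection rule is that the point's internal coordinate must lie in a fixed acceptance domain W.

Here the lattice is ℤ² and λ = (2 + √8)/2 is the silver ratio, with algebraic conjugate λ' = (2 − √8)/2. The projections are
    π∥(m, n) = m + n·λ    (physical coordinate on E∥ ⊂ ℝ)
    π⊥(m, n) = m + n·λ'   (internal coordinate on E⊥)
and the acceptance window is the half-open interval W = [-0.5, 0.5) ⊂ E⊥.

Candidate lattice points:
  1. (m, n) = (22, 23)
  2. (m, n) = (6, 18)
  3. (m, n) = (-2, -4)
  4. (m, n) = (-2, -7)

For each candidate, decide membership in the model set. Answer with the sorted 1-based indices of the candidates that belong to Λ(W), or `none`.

3

Numerically λ ≈ 2.41421 and λ' = −1/λ ≈ -0.41421.
#1 (22,23): internal coord 22 + (23)·λ' = +12.47309; +12.47309 ∉ [-0.5, 0.5) → out
#2 (6,18): internal coord 6 + (18)·λ' = -1.45584; -1.45584 ∉ [-0.5, 0.5) → out
#3 (-2,-4): internal coord -2 + (-4)·λ' = -0.34315; -0.34315 ∈ [-0.5, 0.5) → IN Λ
#4 (-2,-7): internal coord -2 + (-7)·λ' = +0.89949; +0.89949 ∉ [-0.5, 0.5) → out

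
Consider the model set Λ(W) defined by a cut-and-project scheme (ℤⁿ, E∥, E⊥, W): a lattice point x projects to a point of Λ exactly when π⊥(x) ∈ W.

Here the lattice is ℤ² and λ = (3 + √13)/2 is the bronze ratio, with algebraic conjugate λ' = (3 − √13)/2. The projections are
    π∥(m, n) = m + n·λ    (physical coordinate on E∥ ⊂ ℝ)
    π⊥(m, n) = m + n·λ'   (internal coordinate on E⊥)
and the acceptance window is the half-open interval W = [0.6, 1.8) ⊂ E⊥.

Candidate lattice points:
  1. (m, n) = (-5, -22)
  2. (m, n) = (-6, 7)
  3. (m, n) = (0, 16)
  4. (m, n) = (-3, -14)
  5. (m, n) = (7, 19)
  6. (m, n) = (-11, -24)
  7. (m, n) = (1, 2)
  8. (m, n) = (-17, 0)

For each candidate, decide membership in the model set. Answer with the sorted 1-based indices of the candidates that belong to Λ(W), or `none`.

1, 4, 5

Compute λ' = (3−√13)/2 = -0.3028, so π⊥(m,n) = m -0.3028·n.
#1 (-5,-22): internal coord -5 + (-22)·λ' = +1.6611; +1.6611 ∈ [0.6, 1.8) → IN Λ
#2 (-6,7): internal coord -6 + (7)·λ' = -8.1194; -8.1194 ∉ [0.6, 1.8) → out
#3 (0,16): internal coord 0 + (16)·λ' = -4.8444; -4.8444 ∉ [0.6, 1.8) → out
#4 (-3,-14): internal coord -3 + (-14)·λ' = +1.2389; +1.2389 ∈ [0.6, 1.8) → IN Λ
#5 (7,19): internal coord 7 + (19)·λ' = +1.2473; +1.2473 ∈ [0.6, 1.8) → IN Λ
#6 (-11,-24): internal coord -11 + (-24)·λ' = -3.7334; -3.7334 ∉ [0.6, 1.8) → out
#7 (1,2): internal coord 1 + (2)·λ' = +0.3944; +0.3944 ∉ [0.6, 1.8) → out
#8 (-17,0): internal coord -17 + (0)·λ' = -17.0000; -17.0000 ∉ [0.6, 1.8) → out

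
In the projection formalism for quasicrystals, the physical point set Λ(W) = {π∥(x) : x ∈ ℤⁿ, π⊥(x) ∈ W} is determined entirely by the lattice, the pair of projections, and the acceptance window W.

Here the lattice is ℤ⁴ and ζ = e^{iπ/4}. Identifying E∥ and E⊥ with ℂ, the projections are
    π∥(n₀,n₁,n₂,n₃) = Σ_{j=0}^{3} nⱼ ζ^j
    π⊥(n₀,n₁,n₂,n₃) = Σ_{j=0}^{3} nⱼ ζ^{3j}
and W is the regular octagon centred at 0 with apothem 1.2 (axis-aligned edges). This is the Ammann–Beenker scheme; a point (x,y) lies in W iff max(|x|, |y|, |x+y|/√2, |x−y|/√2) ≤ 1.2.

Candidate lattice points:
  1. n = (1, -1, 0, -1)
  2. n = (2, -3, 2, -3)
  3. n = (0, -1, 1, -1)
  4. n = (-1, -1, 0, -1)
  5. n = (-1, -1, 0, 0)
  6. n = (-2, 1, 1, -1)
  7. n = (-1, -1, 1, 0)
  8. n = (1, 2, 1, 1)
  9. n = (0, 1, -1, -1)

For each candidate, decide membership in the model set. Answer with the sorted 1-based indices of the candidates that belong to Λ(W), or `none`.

Internal map: ζ^{3j} for j=0..3 gives (1,0), (−√2/2,√2/2), (0,−1), (√2/2,√2/2).
candidate 1: n = (1, -1, 0, -1) → π⊥ ≈ (+1.000000, -1.414214); max(|x|,|y|,|x±y|/√2) = 1.707107 > 1.2 ⇒ ∉ W
candidate 2: n = (2, -3, 2, -3) → π⊥ ≈ (+2.000000, -6.242641); max(|x|,|y|,|x±y|/√2) = 6.242641 > 1.2 ⇒ ∉ W
candidate 3: n = (0, -1, 1, -1) → π⊥ ≈ (+0.000000, -2.414214); max(|x|,|y|,|x±y|/√2) = 2.414214 > 1.2 ⇒ ∉ W
candidate 4: n = (-1, -1, 0, -1) → π⊥ ≈ (-1.000000, -1.414214); max(|x|,|y|,|x±y|/√2) = 1.707107 > 1.2 ⇒ ∉ W
candidate 5: n = (-1, -1, 0, 0) → π⊥ ≈ (-0.292893, -0.707107); max(|x|,|y|,|x±y|/√2) = 0.707107 ≤ 1.2 ⇒ ∈ W
candidate 6: n = (-2, 1, 1, -1) → π⊥ ≈ (-3.414214, -1.000000); max(|x|,|y|,|x±y|/√2) = 3.414214 > 1.2 ⇒ ∉ W
candidate 7: n = (-1, -1, 1, 0) → π⊥ ≈ (-0.292893, -1.707107); max(|x|,|y|,|x±y|/√2) = 1.707107 > 1.2 ⇒ ∉ W
candidate 8: n = (1, 2, 1, 1) → π⊥ ≈ (+0.292893, +1.121320); max(|x|,|y|,|x±y|/√2) = 1.121320 ≤ 1.2 ⇒ ∈ W
candidate 9: n = (0, 1, -1, -1) → π⊥ ≈ (-1.414214, +1.000000); max(|x|,|y|,|x±y|/√2) = 1.707107 > 1.2 ⇒ ∉ W

5, 8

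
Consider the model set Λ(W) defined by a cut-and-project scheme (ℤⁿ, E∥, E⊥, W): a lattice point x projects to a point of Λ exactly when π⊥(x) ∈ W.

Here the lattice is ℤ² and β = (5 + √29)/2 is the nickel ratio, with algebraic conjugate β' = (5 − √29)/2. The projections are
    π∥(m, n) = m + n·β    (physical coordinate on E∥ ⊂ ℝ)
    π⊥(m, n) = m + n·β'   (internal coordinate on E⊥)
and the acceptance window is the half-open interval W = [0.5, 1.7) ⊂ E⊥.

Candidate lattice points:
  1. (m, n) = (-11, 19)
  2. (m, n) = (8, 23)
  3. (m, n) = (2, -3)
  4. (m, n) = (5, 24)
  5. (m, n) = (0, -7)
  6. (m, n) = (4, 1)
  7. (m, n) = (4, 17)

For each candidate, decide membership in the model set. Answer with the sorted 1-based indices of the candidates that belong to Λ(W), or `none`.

5, 7

β' = (5−√29)/2 ≈ -0.192582.
candidate 1: (m,n)=(-11,19) → π∥ = -11+19·β ≈ 87.659066, π⊥ = -11+19·β' ≈ -14.659066 ∉ [0.5, 1.7) ⇒ out
candidate 2: (m,n)=(8,23) → π∥ = 8+23·β ≈ 127.429395, π⊥ = 8+23·β' ≈ 3.570605 ∉ [0.5, 1.7) ⇒ out
candidate 3: (m,n)=(2,-3) → π∥ = 2-3·β ≈ -13.577747, π⊥ = 2-3·β' ≈ 2.577747 ∉ [0.5, 1.7) ⇒ out
candidate 4: (m,n)=(5,24) → π∥ = 5+24·β ≈ 129.621978, π⊥ = 5+24·β' ≈ 0.378022 ∉ [0.5, 1.7) ⇒ out
candidate 5: (m,n)=(0,-7) → π∥ = 0-7·β ≈ -36.348077, π⊥ = 0-7·β' ≈ 1.348077 ∈ [0.5, 1.7) ⇒ IN Λ
candidate 6: (m,n)=(4,1) → π∥ = 4+1·β ≈ 9.192582, π⊥ = 4+1·β' ≈ 3.807418 ∉ [0.5, 1.7) ⇒ out
candidate 7: (m,n)=(4,17) → π∥ = 4+17·β ≈ 92.273901, π⊥ = 4+17·β' ≈ 0.726099 ∈ [0.5, 1.7) ⇒ IN Λ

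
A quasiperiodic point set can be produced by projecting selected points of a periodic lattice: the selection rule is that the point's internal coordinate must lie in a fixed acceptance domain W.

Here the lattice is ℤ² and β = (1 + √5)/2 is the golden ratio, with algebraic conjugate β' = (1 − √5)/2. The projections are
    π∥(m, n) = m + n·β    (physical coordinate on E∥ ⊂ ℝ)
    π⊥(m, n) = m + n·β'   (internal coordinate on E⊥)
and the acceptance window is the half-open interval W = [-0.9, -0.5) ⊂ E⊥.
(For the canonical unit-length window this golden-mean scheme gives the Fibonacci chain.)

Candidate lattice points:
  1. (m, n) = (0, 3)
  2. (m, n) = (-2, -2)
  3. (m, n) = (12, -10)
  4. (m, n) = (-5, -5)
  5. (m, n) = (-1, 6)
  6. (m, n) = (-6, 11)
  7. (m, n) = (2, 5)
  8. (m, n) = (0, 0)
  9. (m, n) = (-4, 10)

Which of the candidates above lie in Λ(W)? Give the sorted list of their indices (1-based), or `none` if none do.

2

β' = (1−√5)/2 ≈ -0.618034.
candidate 1: (m,n)=(0,3) → π∥ = 0+3·β ≈ 4.854102, π⊥ = 0+3·β' ≈ -1.854102 ∉ [-0.9, -0.5) ⇒ out
candidate 2: (m,n)=(-2,-2) → π∥ = -2-2·β ≈ -5.236068, π⊥ = -2-2·β' ≈ -0.763932 ∈ [-0.9, -0.5) ⇒ IN Λ
candidate 3: (m,n)=(12,-10) → π∥ = 12-10·β ≈ -4.180340, π⊥ = 12-10·β' ≈ 18.180340 ∉ [-0.9, -0.5) ⇒ out
candidate 4: (m,n)=(-5,-5) → π∥ = -5-5·β ≈ -13.090170, π⊥ = -5-5·β' ≈ -1.909830 ∉ [-0.9, -0.5) ⇒ out
candidate 5: (m,n)=(-1,6) → π∥ = -1+6·β ≈ 8.708204, π⊥ = -1+6·β' ≈ -4.708204 ∉ [-0.9, -0.5) ⇒ out
candidate 6: (m,n)=(-6,11) → π∥ = -6+11·β ≈ 11.798374, π⊥ = -6+11·β' ≈ -12.798374 ∉ [-0.9, -0.5) ⇒ out
candidate 7: (m,n)=(2,5) → π∥ = 2+5·β ≈ 10.090170, π⊥ = 2+5·β' ≈ -1.090170 ∉ [-0.9, -0.5) ⇒ out
candidate 8: (m,n)=(0,0) → π∥ = 0+0·β ≈ 0.000000, π⊥ = 0+0·β' ≈ 0.000000 ∉ [-0.9, -0.5) ⇒ out
candidate 9: (m,n)=(-4,10) → π∥ = -4+10·β ≈ 12.180340, π⊥ = -4+10·β' ≈ -10.180340 ∉ [-0.9, -0.5) ⇒ out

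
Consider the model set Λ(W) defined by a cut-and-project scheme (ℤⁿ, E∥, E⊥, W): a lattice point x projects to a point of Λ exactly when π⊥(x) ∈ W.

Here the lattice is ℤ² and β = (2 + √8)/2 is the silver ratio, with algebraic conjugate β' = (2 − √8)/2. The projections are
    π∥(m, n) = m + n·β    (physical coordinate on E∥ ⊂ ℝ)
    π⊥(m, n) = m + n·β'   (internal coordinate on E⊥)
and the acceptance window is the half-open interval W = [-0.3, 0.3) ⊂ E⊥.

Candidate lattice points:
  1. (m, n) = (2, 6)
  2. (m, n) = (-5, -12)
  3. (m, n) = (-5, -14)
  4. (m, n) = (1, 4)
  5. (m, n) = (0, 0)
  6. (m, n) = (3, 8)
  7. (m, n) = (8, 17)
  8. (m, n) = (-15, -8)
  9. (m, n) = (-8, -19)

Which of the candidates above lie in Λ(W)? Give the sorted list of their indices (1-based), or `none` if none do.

Compute β' = (2−√8)/2 = -0.414214, so π⊥(m,n) = m -0.414214·n.
#1 (2,6): internal coord 2 + (6)·β' = -0.485281; -0.485281 ∉ [-0.3, 0.3) → out
#2 (-5,-12): internal coord -5 + (-12)·β' = -0.029437; -0.029437 ∈ [-0.3, 0.3) → IN Λ
#3 (-5,-14): internal coord -5 + (-14)·β' = +0.798990; +0.798990 ∉ [-0.3, 0.3) → out
#4 (1,4): internal coord 1 + (4)·β' = -0.656854; -0.656854 ∉ [-0.3, 0.3) → out
#5 (0,0): internal coord 0 + (0)·β' = +0.000000; +0.000000 ∈ [-0.3, 0.3) → IN Λ
#6 (3,8): internal coord 3 + (8)·β' = -0.313708; -0.313708 ∉ [-0.3, 0.3) → out
#7 (8,17): internal coord 8 + (17)·β' = +0.958369; +0.958369 ∉ [-0.3, 0.3) → out
#8 (-15,-8): internal coord -15 + (-8)·β' = -11.686292; -11.686292 ∉ [-0.3, 0.3) → out
#9 (-8,-19): internal coord -8 + (-19)·β' = -0.129942; -0.129942 ∈ [-0.3, 0.3) → IN Λ

2, 5, 9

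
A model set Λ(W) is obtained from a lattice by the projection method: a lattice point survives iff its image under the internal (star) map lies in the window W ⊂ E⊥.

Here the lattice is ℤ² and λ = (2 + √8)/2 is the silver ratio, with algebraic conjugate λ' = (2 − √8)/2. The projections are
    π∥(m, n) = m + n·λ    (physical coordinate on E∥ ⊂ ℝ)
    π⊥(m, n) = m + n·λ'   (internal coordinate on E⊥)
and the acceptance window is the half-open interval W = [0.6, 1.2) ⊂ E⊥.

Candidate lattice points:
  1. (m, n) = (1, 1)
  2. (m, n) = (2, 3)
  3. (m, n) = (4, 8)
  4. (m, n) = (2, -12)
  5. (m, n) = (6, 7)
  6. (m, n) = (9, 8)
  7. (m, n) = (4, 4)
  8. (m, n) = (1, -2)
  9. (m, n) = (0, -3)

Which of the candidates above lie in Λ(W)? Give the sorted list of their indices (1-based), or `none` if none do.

Compute λ' = (2−√8)/2 = -0.4142, so π⊥(m,n) = m -0.4142·n.
candidate 1: (m,n)=(1,1) → π∥ = 1+1·λ ≈ 3.4142, π⊥ = 1+1·λ' ≈ 0.5858 ∉ [0.6, 1.2) ⇒ out
candidate 2: (m,n)=(2,3) → π∥ = 2+3·λ ≈ 9.2426, π⊥ = 2+3·λ' ≈ 0.7574 ∈ [0.6, 1.2) ⇒ IN Λ
candidate 3: (m,n)=(4,8) → π∥ = 4+8·λ ≈ 23.3137, π⊥ = 4+8·λ' ≈ 0.6863 ∈ [0.6, 1.2) ⇒ IN Λ
candidate 4: (m,n)=(2,-12) → π∥ = 2-12·λ ≈ -26.9706, π⊥ = 2-12·λ' ≈ 6.9706 ∉ [0.6, 1.2) ⇒ out
candidate 5: (m,n)=(6,7) → π∥ = 6+7·λ ≈ 22.8995, π⊥ = 6+7·λ' ≈ 3.1005 ∉ [0.6, 1.2) ⇒ out
candidate 6: (m,n)=(9,8) → π∥ = 9+8·λ ≈ 28.3137, π⊥ = 9+8·λ' ≈ 5.6863 ∉ [0.6, 1.2) ⇒ out
candidate 7: (m,n)=(4,4) → π∥ = 4+4·λ ≈ 13.6569, π⊥ = 4+4·λ' ≈ 2.3431 ∉ [0.6, 1.2) ⇒ out
candidate 8: (m,n)=(1,-2) → π∥ = 1-2·λ ≈ -3.8284, π⊥ = 1-2·λ' ≈ 1.8284 ∉ [0.6, 1.2) ⇒ out
candidate 9: (m,n)=(0,-3) → π∥ = 0-3·λ ≈ -7.2426, π⊥ = 0-3·λ' ≈ 1.2426 ∉ [0.6, 1.2) ⇒ out

2, 3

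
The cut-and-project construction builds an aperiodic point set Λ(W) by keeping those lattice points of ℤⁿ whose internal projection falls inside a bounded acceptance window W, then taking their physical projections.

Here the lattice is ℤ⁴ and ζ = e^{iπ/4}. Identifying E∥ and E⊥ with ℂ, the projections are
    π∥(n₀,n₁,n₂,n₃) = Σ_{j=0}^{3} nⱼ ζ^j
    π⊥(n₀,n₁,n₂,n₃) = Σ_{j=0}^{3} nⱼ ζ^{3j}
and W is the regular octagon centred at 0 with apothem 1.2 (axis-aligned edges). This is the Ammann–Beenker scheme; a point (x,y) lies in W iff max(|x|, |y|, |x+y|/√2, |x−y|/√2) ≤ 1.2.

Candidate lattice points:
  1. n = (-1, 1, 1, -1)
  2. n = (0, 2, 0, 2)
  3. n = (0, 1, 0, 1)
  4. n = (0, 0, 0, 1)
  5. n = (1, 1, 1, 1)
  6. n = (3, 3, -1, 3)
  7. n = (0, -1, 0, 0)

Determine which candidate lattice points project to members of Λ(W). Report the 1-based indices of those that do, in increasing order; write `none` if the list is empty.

4, 5, 7

Internal map: ζ^{3j} for j=0..3 gives (1,0), (−√2/2,√2/2), (0,−1), (√2/2,√2/2).
#1 (-1, 1, 1, -1): internal (-2.41421, -1.00000); octagon support 2.41421 vs apothem 1.2 → ∉ W
#2 (0, 2, 0, 2): internal (0.00000, 2.82843); octagon support 2.82843 vs apothem 1.2 → ∉ W
#3 (0, 1, 0, 1): internal (0.00000, 1.41421); octagon support 1.41421 vs apothem 1.2 → ∉ W
#4 (0, 0, 0, 1): internal (0.70711, 0.70711); octagon support 1.00000 vs apothem 1.2 → ∈ W
#5 (1, 1, 1, 1): internal (1.00000, 0.41421); octagon support 1.00000 vs apothem 1.2 → ∈ W
#6 (3, 3, -1, 3): internal (3.00000, 5.24264); octagon support 5.82843 vs apothem 1.2 → ∉ W
#7 (0, -1, 0, 0): internal (0.70711, -0.70711); octagon support 1.00000 vs apothem 1.2 → ∈ W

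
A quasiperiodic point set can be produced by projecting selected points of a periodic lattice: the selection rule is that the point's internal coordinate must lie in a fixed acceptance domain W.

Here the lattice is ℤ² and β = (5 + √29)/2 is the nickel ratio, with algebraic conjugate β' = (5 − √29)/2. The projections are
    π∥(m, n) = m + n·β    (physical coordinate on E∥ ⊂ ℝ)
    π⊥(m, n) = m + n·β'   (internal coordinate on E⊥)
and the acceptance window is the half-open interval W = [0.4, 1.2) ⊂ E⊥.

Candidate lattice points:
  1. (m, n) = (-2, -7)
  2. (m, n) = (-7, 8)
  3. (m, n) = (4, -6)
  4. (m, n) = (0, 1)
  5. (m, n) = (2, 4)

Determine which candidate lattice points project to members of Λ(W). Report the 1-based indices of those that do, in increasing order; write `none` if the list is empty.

Compute β' = (5−√29)/2 = -0.192582, so π⊥(m,n) = m -0.192582·n.
candidate 1: (m,n)=(-2,-7) → π∥ = -2-7·β ≈ -38.348077, π⊥ = -2-7·β' ≈ -0.651923 ∉ [0.4, 1.2) ⇒ out
candidate 2: (m,n)=(-7,8) → π∥ = -7+8·β ≈ 34.540659, π⊥ = -7+8·β' ≈ -8.540659 ∉ [0.4, 1.2) ⇒ out
candidate 3: (m,n)=(4,-6) → π∥ = 4-6·β ≈ -27.155494, π⊥ = 4-6·β' ≈ 5.155494 ∉ [0.4, 1.2) ⇒ out
candidate 4: (m,n)=(0,1) → π∥ = 0+1·β ≈ 5.192582, π⊥ = 0+1·β' ≈ -0.192582 ∉ [0.4, 1.2) ⇒ out
candidate 5: (m,n)=(2,4) → π∥ = 2+4·β ≈ 22.770330, π⊥ = 2+4·β' ≈ 1.229670 ∉ [0.4, 1.2) ⇒ out

none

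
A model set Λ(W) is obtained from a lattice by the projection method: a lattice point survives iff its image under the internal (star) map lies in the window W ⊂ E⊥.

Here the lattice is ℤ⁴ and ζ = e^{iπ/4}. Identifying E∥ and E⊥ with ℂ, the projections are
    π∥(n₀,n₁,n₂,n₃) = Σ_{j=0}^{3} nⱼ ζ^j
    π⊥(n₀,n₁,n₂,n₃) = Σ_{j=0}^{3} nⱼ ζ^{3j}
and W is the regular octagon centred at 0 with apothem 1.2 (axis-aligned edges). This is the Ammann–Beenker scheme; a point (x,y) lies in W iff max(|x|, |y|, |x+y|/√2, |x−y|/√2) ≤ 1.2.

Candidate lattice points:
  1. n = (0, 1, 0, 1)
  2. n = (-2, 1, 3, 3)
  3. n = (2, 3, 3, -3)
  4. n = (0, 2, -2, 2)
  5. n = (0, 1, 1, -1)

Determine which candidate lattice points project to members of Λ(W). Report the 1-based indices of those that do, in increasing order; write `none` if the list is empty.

2

With ζ = e^{iπ/4} the internal vectors are ζ^0,ζ^3,ζ^6,ζ^9.
#1 (0, 1, 0, 1): internal (0.000000, 1.414214); octagon support 1.414214 vs apothem 1.2 → ∉ W
#2 (-2, 1, 3, 3): internal (-0.585786, -0.171573); octagon support 0.585786 vs apothem 1.2 → ∈ W
#3 (2, 3, 3, -3): internal (-2.242641, -3.000000); octagon support 3.707107 vs apothem 1.2 → ∉ W
#4 (0, 2, -2, 2): internal (0.000000, 4.828427); octagon support 4.828427 vs apothem 1.2 → ∉ W
#5 (0, 1, 1, -1): internal (-1.414214, -1.000000); octagon support 1.707107 vs apothem 1.2 → ∉ W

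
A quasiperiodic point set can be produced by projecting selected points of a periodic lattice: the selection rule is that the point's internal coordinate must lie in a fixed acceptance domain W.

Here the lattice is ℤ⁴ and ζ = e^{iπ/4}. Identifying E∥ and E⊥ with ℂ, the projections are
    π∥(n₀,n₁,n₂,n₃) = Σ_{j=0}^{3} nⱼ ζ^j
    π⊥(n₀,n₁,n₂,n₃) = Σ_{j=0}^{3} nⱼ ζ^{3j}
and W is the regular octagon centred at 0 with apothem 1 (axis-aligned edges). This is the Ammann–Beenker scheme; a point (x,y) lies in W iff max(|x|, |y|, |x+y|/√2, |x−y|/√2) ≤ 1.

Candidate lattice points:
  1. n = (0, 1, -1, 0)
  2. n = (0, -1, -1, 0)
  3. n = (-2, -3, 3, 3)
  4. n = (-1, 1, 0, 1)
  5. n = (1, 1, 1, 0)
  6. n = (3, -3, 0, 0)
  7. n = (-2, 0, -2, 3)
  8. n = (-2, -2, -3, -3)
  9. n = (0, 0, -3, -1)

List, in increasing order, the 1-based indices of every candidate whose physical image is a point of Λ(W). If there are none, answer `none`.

Internal map: ζ^{3j} for j=0..3 gives (1,0), (−√2/2,√2/2), (0,−1), (√2/2,√2/2).
candidate 1: n = (0, 1, -1, 0) → π⊥ ≈ (-0.70711, +1.70711); max(|x|,|y|,|x±y|/√2) = 1.70711 > 1 ⇒ ∉ W
candidate 2: n = (0, -1, -1, 0) → π⊥ ≈ (+0.70711, +0.29289); max(|x|,|y|,|x±y|/√2) = 0.70711 ≤ 1 ⇒ ∈ W
candidate 3: n = (-2, -3, 3, 3) → π⊥ ≈ (+2.24264, -3.00000); max(|x|,|y|,|x±y|/√2) = 3.70711 > 1 ⇒ ∉ W
candidate 4: n = (-1, 1, 0, 1) → π⊥ ≈ (-1.00000, +1.41421); max(|x|,|y|,|x±y|/√2) = 1.70711 > 1 ⇒ ∉ W
candidate 5: n = (1, 1, 1, 0) → π⊥ ≈ (+0.29289, -0.29289); max(|x|,|y|,|x±y|/√2) = 0.41421 ≤ 1 ⇒ ∈ W
candidate 6: n = (3, -3, 0, 0) → π⊥ ≈ (+5.12132, -2.12132); max(|x|,|y|,|x±y|/√2) = 5.12132 > 1 ⇒ ∉ W
candidate 7: n = (-2, 0, -2, 3) → π⊥ ≈ (+0.12132, +4.12132); max(|x|,|y|,|x±y|/√2) = 4.12132 > 1 ⇒ ∉ W
candidate 8: n = (-2, -2, -3, -3) → π⊥ ≈ (-2.70711, -0.53553); max(|x|,|y|,|x±y|/√2) = 2.70711 > 1 ⇒ ∉ W
candidate 9: n = (0, 0, -3, -1) → π⊥ ≈ (-0.70711, +2.29289); max(|x|,|y|,|x±y|/√2) = 2.29289 > 1 ⇒ ∉ W

2, 5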